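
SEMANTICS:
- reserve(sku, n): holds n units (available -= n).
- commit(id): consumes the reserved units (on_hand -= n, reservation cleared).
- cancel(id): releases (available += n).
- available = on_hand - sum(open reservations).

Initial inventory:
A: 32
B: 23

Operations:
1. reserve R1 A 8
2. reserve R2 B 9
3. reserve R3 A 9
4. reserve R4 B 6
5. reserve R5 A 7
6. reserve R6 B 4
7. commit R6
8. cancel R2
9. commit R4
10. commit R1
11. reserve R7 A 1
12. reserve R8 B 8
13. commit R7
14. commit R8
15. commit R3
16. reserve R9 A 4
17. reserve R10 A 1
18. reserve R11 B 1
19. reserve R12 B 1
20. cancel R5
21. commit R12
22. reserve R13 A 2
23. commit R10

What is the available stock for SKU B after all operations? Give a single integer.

Answer: 3

Derivation:
Step 1: reserve R1 A 8 -> on_hand[A=32 B=23] avail[A=24 B=23] open={R1}
Step 2: reserve R2 B 9 -> on_hand[A=32 B=23] avail[A=24 B=14] open={R1,R2}
Step 3: reserve R3 A 9 -> on_hand[A=32 B=23] avail[A=15 B=14] open={R1,R2,R3}
Step 4: reserve R4 B 6 -> on_hand[A=32 B=23] avail[A=15 B=8] open={R1,R2,R3,R4}
Step 5: reserve R5 A 7 -> on_hand[A=32 B=23] avail[A=8 B=8] open={R1,R2,R3,R4,R5}
Step 6: reserve R6 B 4 -> on_hand[A=32 B=23] avail[A=8 B=4] open={R1,R2,R3,R4,R5,R6}
Step 7: commit R6 -> on_hand[A=32 B=19] avail[A=8 B=4] open={R1,R2,R3,R4,R5}
Step 8: cancel R2 -> on_hand[A=32 B=19] avail[A=8 B=13] open={R1,R3,R4,R5}
Step 9: commit R4 -> on_hand[A=32 B=13] avail[A=8 B=13] open={R1,R3,R5}
Step 10: commit R1 -> on_hand[A=24 B=13] avail[A=8 B=13] open={R3,R5}
Step 11: reserve R7 A 1 -> on_hand[A=24 B=13] avail[A=7 B=13] open={R3,R5,R7}
Step 12: reserve R8 B 8 -> on_hand[A=24 B=13] avail[A=7 B=5] open={R3,R5,R7,R8}
Step 13: commit R7 -> on_hand[A=23 B=13] avail[A=7 B=5] open={R3,R5,R8}
Step 14: commit R8 -> on_hand[A=23 B=5] avail[A=7 B=5] open={R3,R5}
Step 15: commit R3 -> on_hand[A=14 B=5] avail[A=7 B=5] open={R5}
Step 16: reserve R9 A 4 -> on_hand[A=14 B=5] avail[A=3 B=5] open={R5,R9}
Step 17: reserve R10 A 1 -> on_hand[A=14 B=5] avail[A=2 B=5] open={R10,R5,R9}
Step 18: reserve R11 B 1 -> on_hand[A=14 B=5] avail[A=2 B=4] open={R10,R11,R5,R9}
Step 19: reserve R12 B 1 -> on_hand[A=14 B=5] avail[A=2 B=3] open={R10,R11,R12,R5,R9}
Step 20: cancel R5 -> on_hand[A=14 B=5] avail[A=9 B=3] open={R10,R11,R12,R9}
Step 21: commit R12 -> on_hand[A=14 B=4] avail[A=9 B=3] open={R10,R11,R9}
Step 22: reserve R13 A 2 -> on_hand[A=14 B=4] avail[A=7 B=3] open={R10,R11,R13,R9}
Step 23: commit R10 -> on_hand[A=13 B=4] avail[A=7 B=3] open={R11,R13,R9}
Final available[B] = 3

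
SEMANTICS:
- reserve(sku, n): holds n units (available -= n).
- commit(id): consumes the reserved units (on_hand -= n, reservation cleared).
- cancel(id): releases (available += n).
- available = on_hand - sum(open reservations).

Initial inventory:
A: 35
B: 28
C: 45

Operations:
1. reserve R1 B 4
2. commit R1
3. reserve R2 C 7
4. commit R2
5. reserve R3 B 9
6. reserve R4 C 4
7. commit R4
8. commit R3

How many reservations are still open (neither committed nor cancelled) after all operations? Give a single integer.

Step 1: reserve R1 B 4 -> on_hand[A=35 B=28 C=45] avail[A=35 B=24 C=45] open={R1}
Step 2: commit R1 -> on_hand[A=35 B=24 C=45] avail[A=35 B=24 C=45] open={}
Step 3: reserve R2 C 7 -> on_hand[A=35 B=24 C=45] avail[A=35 B=24 C=38] open={R2}
Step 4: commit R2 -> on_hand[A=35 B=24 C=38] avail[A=35 B=24 C=38] open={}
Step 5: reserve R3 B 9 -> on_hand[A=35 B=24 C=38] avail[A=35 B=15 C=38] open={R3}
Step 6: reserve R4 C 4 -> on_hand[A=35 B=24 C=38] avail[A=35 B=15 C=34] open={R3,R4}
Step 7: commit R4 -> on_hand[A=35 B=24 C=34] avail[A=35 B=15 C=34] open={R3}
Step 8: commit R3 -> on_hand[A=35 B=15 C=34] avail[A=35 B=15 C=34] open={}
Open reservations: [] -> 0

Answer: 0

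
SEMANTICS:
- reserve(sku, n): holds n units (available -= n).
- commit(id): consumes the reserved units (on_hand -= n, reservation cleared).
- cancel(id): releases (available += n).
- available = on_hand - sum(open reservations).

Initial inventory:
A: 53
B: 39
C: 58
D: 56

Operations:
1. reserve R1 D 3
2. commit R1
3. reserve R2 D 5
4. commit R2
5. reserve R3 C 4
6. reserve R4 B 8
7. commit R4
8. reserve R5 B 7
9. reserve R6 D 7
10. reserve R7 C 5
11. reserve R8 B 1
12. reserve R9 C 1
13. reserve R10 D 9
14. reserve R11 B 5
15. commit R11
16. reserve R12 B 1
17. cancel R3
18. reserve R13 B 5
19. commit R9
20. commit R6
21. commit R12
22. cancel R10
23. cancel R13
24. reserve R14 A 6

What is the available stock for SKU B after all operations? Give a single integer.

Answer: 17

Derivation:
Step 1: reserve R1 D 3 -> on_hand[A=53 B=39 C=58 D=56] avail[A=53 B=39 C=58 D=53] open={R1}
Step 2: commit R1 -> on_hand[A=53 B=39 C=58 D=53] avail[A=53 B=39 C=58 D=53] open={}
Step 3: reserve R2 D 5 -> on_hand[A=53 B=39 C=58 D=53] avail[A=53 B=39 C=58 D=48] open={R2}
Step 4: commit R2 -> on_hand[A=53 B=39 C=58 D=48] avail[A=53 B=39 C=58 D=48] open={}
Step 5: reserve R3 C 4 -> on_hand[A=53 B=39 C=58 D=48] avail[A=53 B=39 C=54 D=48] open={R3}
Step 6: reserve R4 B 8 -> on_hand[A=53 B=39 C=58 D=48] avail[A=53 B=31 C=54 D=48] open={R3,R4}
Step 7: commit R4 -> on_hand[A=53 B=31 C=58 D=48] avail[A=53 B=31 C=54 D=48] open={R3}
Step 8: reserve R5 B 7 -> on_hand[A=53 B=31 C=58 D=48] avail[A=53 B=24 C=54 D=48] open={R3,R5}
Step 9: reserve R6 D 7 -> on_hand[A=53 B=31 C=58 D=48] avail[A=53 B=24 C=54 D=41] open={R3,R5,R6}
Step 10: reserve R7 C 5 -> on_hand[A=53 B=31 C=58 D=48] avail[A=53 B=24 C=49 D=41] open={R3,R5,R6,R7}
Step 11: reserve R8 B 1 -> on_hand[A=53 B=31 C=58 D=48] avail[A=53 B=23 C=49 D=41] open={R3,R5,R6,R7,R8}
Step 12: reserve R9 C 1 -> on_hand[A=53 B=31 C=58 D=48] avail[A=53 B=23 C=48 D=41] open={R3,R5,R6,R7,R8,R9}
Step 13: reserve R10 D 9 -> on_hand[A=53 B=31 C=58 D=48] avail[A=53 B=23 C=48 D=32] open={R10,R3,R5,R6,R7,R8,R9}
Step 14: reserve R11 B 5 -> on_hand[A=53 B=31 C=58 D=48] avail[A=53 B=18 C=48 D=32] open={R10,R11,R3,R5,R6,R7,R8,R9}
Step 15: commit R11 -> on_hand[A=53 B=26 C=58 D=48] avail[A=53 B=18 C=48 D=32] open={R10,R3,R5,R6,R7,R8,R9}
Step 16: reserve R12 B 1 -> on_hand[A=53 B=26 C=58 D=48] avail[A=53 B=17 C=48 D=32] open={R10,R12,R3,R5,R6,R7,R8,R9}
Step 17: cancel R3 -> on_hand[A=53 B=26 C=58 D=48] avail[A=53 B=17 C=52 D=32] open={R10,R12,R5,R6,R7,R8,R9}
Step 18: reserve R13 B 5 -> on_hand[A=53 B=26 C=58 D=48] avail[A=53 B=12 C=52 D=32] open={R10,R12,R13,R5,R6,R7,R8,R9}
Step 19: commit R9 -> on_hand[A=53 B=26 C=57 D=48] avail[A=53 B=12 C=52 D=32] open={R10,R12,R13,R5,R6,R7,R8}
Step 20: commit R6 -> on_hand[A=53 B=26 C=57 D=41] avail[A=53 B=12 C=52 D=32] open={R10,R12,R13,R5,R7,R8}
Step 21: commit R12 -> on_hand[A=53 B=25 C=57 D=41] avail[A=53 B=12 C=52 D=32] open={R10,R13,R5,R7,R8}
Step 22: cancel R10 -> on_hand[A=53 B=25 C=57 D=41] avail[A=53 B=12 C=52 D=41] open={R13,R5,R7,R8}
Step 23: cancel R13 -> on_hand[A=53 B=25 C=57 D=41] avail[A=53 B=17 C=52 D=41] open={R5,R7,R8}
Step 24: reserve R14 A 6 -> on_hand[A=53 B=25 C=57 D=41] avail[A=47 B=17 C=52 D=41] open={R14,R5,R7,R8}
Final available[B] = 17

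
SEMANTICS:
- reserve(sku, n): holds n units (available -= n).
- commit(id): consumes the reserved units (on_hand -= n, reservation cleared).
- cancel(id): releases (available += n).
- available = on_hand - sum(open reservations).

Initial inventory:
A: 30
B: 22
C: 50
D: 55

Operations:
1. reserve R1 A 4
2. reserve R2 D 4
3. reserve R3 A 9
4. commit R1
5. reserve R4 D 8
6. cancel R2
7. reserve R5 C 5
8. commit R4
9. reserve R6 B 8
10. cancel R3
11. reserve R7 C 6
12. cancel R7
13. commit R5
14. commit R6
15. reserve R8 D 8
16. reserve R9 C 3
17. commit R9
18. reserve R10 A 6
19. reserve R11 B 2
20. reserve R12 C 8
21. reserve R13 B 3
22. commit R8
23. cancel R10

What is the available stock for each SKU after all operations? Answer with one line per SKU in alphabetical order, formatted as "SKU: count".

Step 1: reserve R1 A 4 -> on_hand[A=30 B=22 C=50 D=55] avail[A=26 B=22 C=50 D=55] open={R1}
Step 2: reserve R2 D 4 -> on_hand[A=30 B=22 C=50 D=55] avail[A=26 B=22 C=50 D=51] open={R1,R2}
Step 3: reserve R3 A 9 -> on_hand[A=30 B=22 C=50 D=55] avail[A=17 B=22 C=50 D=51] open={R1,R2,R3}
Step 4: commit R1 -> on_hand[A=26 B=22 C=50 D=55] avail[A=17 B=22 C=50 D=51] open={R2,R3}
Step 5: reserve R4 D 8 -> on_hand[A=26 B=22 C=50 D=55] avail[A=17 B=22 C=50 D=43] open={R2,R3,R4}
Step 6: cancel R2 -> on_hand[A=26 B=22 C=50 D=55] avail[A=17 B=22 C=50 D=47] open={R3,R4}
Step 7: reserve R5 C 5 -> on_hand[A=26 B=22 C=50 D=55] avail[A=17 B=22 C=45 D=47] open={R3,R4,R5}
Step 8: commit R4 -> on_hand[A=26 B=22 C=50 D=47] avail[A=17 B=22 C=45 D=47] open={R3,R5}
Step 9: reserve R6 B 8 -> on_hand[A=26 B=22 C=50 D=47] avail[A=17 B=14 C=45 D=47] open={R3,R5,R6}
Step 10: cancel R3 -> on_hand[A=26 B=22 C=50 D=47] avail[A=26 B=14 C=45 D=47] open={R5,R6}
Step 11: reserve R7 C 6 -> on_hand[A=26 B=22 C=50 D=47] avail[A=26 B=14 C=39 D=47] open={R5,R6,R7}
Step 12: cancel R7 -> on_hand[A=26 B=22 C=50 D=47] avail[A=26 B=14 C=45 D=47] open={R5,R6}
Step 13: commit R5 -> on_hand[A=26 B=22 C=45 D=47] avail[A=26 B=14 C=45 D=47] open={R6}
Step 14: commit R6 -> on_hand[A=26 B=14 C=45 D=47] avail[A=26 B=14 C=45 D=47] open={}
Step 15: reserve R8 D 8 -> on_hand[A=26 B=14 C=45 D=47] avail[A=26 B=14 C=45 D=39] open={R8}
Step 16: reserve R9 C 3 -> on_hand[A=26 B=14 C=45 D=47] avail[A=26 B=14 C=42 D=39] open={R8,R9}
Step 17: commit R9 -> on_hand[A=26 B=14 C=42 D=47] avail[A=26 B=14 C=42 D=39] open={R8}
Step 18: reserve R10 A 6 -> on_hand[A=26 B=14 C=42 D=47] avail[A=20 B=14 C=42 D=39] open={R10,R8}
Step 19: reserve R11 B 2 -> on_hand[A=26 B=14 C=42 D=47] avail[A=20 B=12 C=42 D=39] open={R10,R11,R8}
Step 20: reserve R12 C 8 -> on_hand[A=26 B=14 C=42 D=47] avail[A=20 B=12 C=34 D=39] open={R10,R11,R12,R8}
Step 21: reserve R13 B 3 -> on_hand[A=26 B=14 C=42 D=47] avail[A=20 B=9 C=34 D=39] open={R10,R11,R12,R13,R8}
Step 22: commit R8 -> on_hand[A=26 B=14 C=42 D=39] avail[A=20 B=9 C=34 D=39] open={R10,R11,R12,R13}
Step 23: cancel R10 -> on_hand[A=26 B=14 C=42 D=39] avail[A=26 B=9 C=34 D=39] open={R11,R12,R13}

Answer: A: 26
B: 9
C: 34
D: 39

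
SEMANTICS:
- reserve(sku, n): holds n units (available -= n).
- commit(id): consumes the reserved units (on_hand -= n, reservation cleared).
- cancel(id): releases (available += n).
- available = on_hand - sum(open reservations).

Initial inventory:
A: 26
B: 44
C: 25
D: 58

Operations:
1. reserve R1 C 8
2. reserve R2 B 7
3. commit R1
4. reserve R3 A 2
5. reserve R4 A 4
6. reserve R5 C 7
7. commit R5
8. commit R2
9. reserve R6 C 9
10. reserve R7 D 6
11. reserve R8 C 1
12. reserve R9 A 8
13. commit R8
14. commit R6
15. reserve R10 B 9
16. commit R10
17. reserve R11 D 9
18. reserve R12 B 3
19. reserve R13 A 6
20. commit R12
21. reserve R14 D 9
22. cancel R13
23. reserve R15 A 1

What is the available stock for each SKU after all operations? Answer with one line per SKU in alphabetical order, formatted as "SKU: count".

Step 1: reserve R1 C 8 -> on_hand[A=26 B=44 C=25 D=58] avail[A=26 B=44 C=17 D=58] open={R1}
Step 2: reserve R2 B 7 -> on_hand[A=26 B=44 C=25 D=58] avail[A=26 B=37 C=17 D=58] open={R1,R2}
Step 3: commit R1 -> on_hand[A=26 B=44 C=17 D=58] avail[A=26 B=37 C=17 D=58] open={R2}
Step 4: reserve R3 A 2 -> on_hand[A=26 B=44 C=17 D=58] avail[A=24 B=37 C=17 D=58] open={R2,R3}
Step 5: reserve R4 A 4 -> on_hand[A=26 B=44 C=17 D=58] avail[A=20 B=37 C=17 D=58] open={R2,R3,R4}
Step 6: reserve R5 C 7 -> on_hand[A=26 B=44 C=17 D=58] avail[A=20 B=37 C=10 D=58] open={R2,R3,R4,R5}
Step 7: commit R5 -> on_hand[A=26 B=44 C=10 D=58] avail[A=20 B=37 C=10 D=58] open={R2,R3,R4}
Step 8: commit R2 -> on_hand[A=26 B=37 C=10 D=58] avail[A=20 B=37 C=10 D=58] open={R3,R4}
Step 9: reserve R6 C 9 -> on_hand[A=26 B=37 C=10 D=58] avail[A=20 B=37 C=1 D=58] open={R3,R4,R6}
Step 10: reserve R7 D 6 -> on_hand[A=26 B=37 C=10 D=58] avail[A=20 B=37 C=1 D=52] open={R3,R4,R6,R7}
Step 11: reserve R8 C 1 -> on_hand[A=26 B=37 C=10 D=58] avail[A=20 B=37 C=0 D=52] open={R3,R4,R6,R7,R8}
Step 12: reserve R9 A 8 -> on_hand[A=26 B=37 C=10 D=58] avail[A=12 B=37 C=0 D=52] open={R3,R4,R6,R7,R8,R9}
Step 13: commit R8 -> on_hand[A=26 B=37 C=9 D=58] avail[A=12 B=37 C=0 D=52] open={R3,R4,R6,R7,R9}
Step 14: commit R6 -> on_hand[A=26 B=37 C=0 D=58] avail[A=12 B=37 C=0 D=52] open={R3,R4,R7,R9}
Step 15: reserve R10 B 9 -> on_hand[A=26 B=37 C=0 D=58] avail[A=12 B=28 C=0 D=52] open={R10,R3,R4,R7,R9}
Step 16: commit R10 -> on_hand[A=26 B=28 C=0 D=58] avail[A=12 B=28 C=0 D=52] open={R3,R4,R7,R9}
Step 17: reserve R11 D 9 -> on_hand[A=26 B=28 C=0 D=58] avail[A=12 B=28 C=0 D=43] open={R11,R3,R4,R7,R9}
Step 18: reserve R12 B 3 -> on_hand[A=26 B=28 C=0 D=58] avail[A=12 B=25 C=0 D=43] open={R11,R12,R3,R4,R7,R9}
Step 19: reserve R13 A 6 -> on_hand[A=26 B=28 C=0 D=58] avail[A=6 B=25 C=0 D=43] open={R11,R12,R13,R3,R4,R7,R9}
Step 20: commit R12 -> on_hand[A=26 B=25 C=0 D=58] avail[A=6 B=25 C=0 D=43] open={R11,R13,R3,R4,R7,R9}
Step 21: reserve R14 D 9 -> on_hand[A=26 B=25 C=0 D=58] avail[A=6 B=25 C=0 D=34] open={R11,R13,R14,R3,R4,R7,R9}
Step 22: cancel R13 -> on_hand[A=26 B=25 C=0 D=58] avail[A=12 B=25 C=0 D=34] open={R11,R14,R3,R4,R7,R9}
Step 23: reserve R15 A 1 -> on_hand[A=26 B=25 C=0 D=58] avail[A=11 B=25 C=0 D=34] open={R11,R14,R15,R3,R4,R7,R9}

Answer: A: 11
B: 25
C: 0
D: 34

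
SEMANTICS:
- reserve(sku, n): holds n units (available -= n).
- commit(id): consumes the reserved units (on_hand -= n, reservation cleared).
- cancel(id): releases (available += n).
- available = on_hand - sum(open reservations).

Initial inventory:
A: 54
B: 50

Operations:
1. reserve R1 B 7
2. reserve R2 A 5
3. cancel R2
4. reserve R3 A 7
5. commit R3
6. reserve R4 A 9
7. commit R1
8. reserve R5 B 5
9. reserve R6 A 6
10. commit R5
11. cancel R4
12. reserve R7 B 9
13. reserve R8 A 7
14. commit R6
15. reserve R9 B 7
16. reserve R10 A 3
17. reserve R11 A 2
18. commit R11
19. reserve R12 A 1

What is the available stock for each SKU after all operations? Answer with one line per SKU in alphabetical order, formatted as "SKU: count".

Step 1: reserve R1 B 7 -> on_hand[A=54 B=50] avail[A=54 B=43] open={R1}
Step 2: reserve R2 A 5 -> on_hand[A=54 B=50] avail[A=49 B=43] open={R1,R2}
Step 3: cancel R2 -> on_hand[A=54 B=50] avail[A=54 B=43] open={R1}
Step 4: reserve R3 A 7 -> on_hand[A=54 B=50] avail[A=47 B=43] open={R1,R3}
Step 5: commit R3 -> on_hand[A=47 B=50] avail[A=47 B=43] open={R1}
Step 6: reserve R4 A 9 -> on_hand[A=47 B=50] avail[A=38 B=43] open={R1,R4}
Step 7: commit R1 -> on_hand[A=47 B=43] avail[A=38 B=43] open={R4}
Step 8: reserve R5 B 5 -> on_hand[A=47 B=43] avail[A=38 B=38] open={R4,R5}
Step 9: reserve R6 A 6 -> on_hand[A=47 B=43] avail[A=32 B=38] open={R4,R5,R6}
Step 10: commit R5 -> on_hand[A=47 B=38] avail[A=32 B=38] open={R4,R6}
Step 11: cancel R4 -> on_hand[A=47 B=38] avail[A=41 B=38] open={R6}
Step 12: reserve R7 B 9 -> on_hand[A=47 B=38] avail[A=41 B=29] open={R6,R7}
Step 13: reserve R8 A 7 -> on_hand[A=47 B=38] avail[A=34 B=29] open={R6,R7,R8}
Step 14: commit R6 -> on_hand[A=41 B=38] avail[A=34 B=29] open={R7,R8}
Step 15: reserve R9 B 7 -> on_hand[A=41 B=38] avail[A=34 B=22] open={R7,R8,R9}
Step 16: reserve R10 A 3 -> on_hand[A=41 B=38] avail[A=31 B=22] open={R10,R7,R8,R9}
Step 17: reserve R11 A 2 -> on_hand[A=41 B=38] avail[A=29 B=22] open={R10,R11,R7,R8,R9}
Step 18: commit R11 -> on_hand[A=39 B=38] avail[A=29 B=22] open={R10,R7,R8,R9}
Step 19: reserve R12 A 1 -> on_hand[A=39 B=38] avail[A=28 B=22] open={R10,R12,R7,R8,R9}

Answer: A: 28
B: 22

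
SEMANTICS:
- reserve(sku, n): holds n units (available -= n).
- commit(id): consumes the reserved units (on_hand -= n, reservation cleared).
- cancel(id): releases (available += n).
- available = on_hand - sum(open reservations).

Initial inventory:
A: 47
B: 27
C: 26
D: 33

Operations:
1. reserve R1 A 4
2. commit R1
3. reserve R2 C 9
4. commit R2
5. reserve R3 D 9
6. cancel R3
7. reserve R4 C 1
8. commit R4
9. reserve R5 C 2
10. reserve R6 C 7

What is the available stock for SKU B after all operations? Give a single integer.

Answer: 27

Derivation:
Step 1: reserve R1 A 4 -> on_hand[A=47 B=27 C=26 D=33] avail[A=43 B=27 C=26 D=33] open={R1}
Step 2: commit R1 -> on_hand[A=43 B=27 C=26 D=33] avail[A=43 B=27 C=26 D=33] open={}
Step 3: reserve R2 C 9 -> on_hand[A=43 B=27 C=26 D=33] avail[A=43 B=27 C=17 D=33] open={R2}
Step 4: commit R2 -> on_hand[A=43 B=27 C=17 D=33] avail[A=43 B=27 C=17 D=33] open={}
Step 5: reserve R3 D 9 -> on_hand[A=43 B=27 C=17 D=33] avail[A=43 B=27 C=17 D=24] open={R3}
Step 6: cancel R3 -> on_hand[A=43 B=27 C=17 D=33] avail[A=43 B=27 C=17 D=33] open={}
Step 7: reserve R4 C 1 -> on_hand[A=43 B=27 C=17 D=33] avail[A=43 B=27 C=16 D=33] open={R4}
Step 8: commit R4 -> on_hand[A=43 B=27 C=16 D=33] avail[A=43 B=27 C=16 D=33] open={}
Step 9: reserve R5 C 2 -> on_hand[A=43 B=27 C=16 D=33] avail[A=43 B=27 C=14 D=33] open={R5}
Step 10: reserve R6 C 7 -> on_hand[A=43 B=27 C=16 D=33] avail[A=43 B=27 C=7 D=33] open={R5,R6}
Final available[B] = 27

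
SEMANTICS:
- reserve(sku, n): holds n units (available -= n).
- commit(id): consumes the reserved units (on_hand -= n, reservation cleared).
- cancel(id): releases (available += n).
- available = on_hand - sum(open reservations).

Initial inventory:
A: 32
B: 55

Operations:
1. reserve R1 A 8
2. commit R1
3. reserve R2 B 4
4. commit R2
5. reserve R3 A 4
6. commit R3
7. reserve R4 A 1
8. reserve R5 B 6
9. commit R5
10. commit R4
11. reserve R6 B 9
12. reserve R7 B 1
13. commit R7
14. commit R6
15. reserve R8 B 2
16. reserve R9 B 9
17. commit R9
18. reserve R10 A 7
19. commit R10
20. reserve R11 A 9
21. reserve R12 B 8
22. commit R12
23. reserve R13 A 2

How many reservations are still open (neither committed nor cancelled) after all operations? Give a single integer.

Answer: 3

Derivation:
Step 1: reserve R1 A 8 -> on_hand[A=32 B=55] avail[A=24 B=55] open={R1}
Step 2: commit R1 -> on_hand[A=24 B=55] avail[A=24 B=55] open={}
Step 3: reserve R2 B 4 -> on_hand[A=24 B=55] avail[A=24 B=51] open={R2}
Step 4: commit R2 -> on_hand[A=24 B=51] avail[A=24 B=51] open={}
Step 5: reserve R3 A 4 -> on_hand[A=24 B=51] avail[A=20 B=51] open={R3}
Step 6: commit R3 -> on_hand[A=20 B=51] avail[A=20 B=51] open={}
Step 7: reserve R4 A 1 -> on_hand[A=20 B=51] avail[A=19 B=51] open={R4}
Step 8: reserve R5 B 6 -> on_hand[A=20 B=51] avail[A=19 B=45] open={R4,R5}
Step 9: commit R5 -> on_hand[A=20 B=45] avail[A=19 B=45] open={R4}
Step 10: commit R4 -> on_hand[A=19 B=45] avail[A=19 B=45] open={}
Step 11: reserve R6 B 9 -> on_hand[A=19 B=45] avail[A=19 B=36] open={R6}
Step 12: reserve R7 B 1 -> on_hand[A=19 B=45] avail[A=19 B=35] open={R6,R7}
Step 13: commit R7 -> on_hand[A=19 B=44] avail[A=19 B=35] open={R6}
Step 14: commit R6 -> on_hand[A=19 B=35] avail[A=19 B=35] open={}
Step 15: reserve R8 B 2 -> on_hand[A=19 B=35] avail[A=19 B=33] open={R8}
Step 16: reserve R9 B 9 -> on_hand[A=19 B=35] avail[A=19 B=24] open={R8,R9}
Step 17: commit R9 -> on_hand[A=19 B=26] avail[A=19 B=24] open={R8}
Step 18: reserve R10 A 7 -> on_hand[A=19 B=26] avail[A=12 B=24] open={R10,R8}
Step 19: commit R10 -> on_hand[A=12 B=26] avail[A=12 B=24] open={R8}
Step 20: reserve R11 A 9 -> on_hand[A=12 B=26] avail[A=3 B=24] open={R11,R8}
Step 21: reserve R12 B 8 -> on_hand[A=12 B=26] avail[A=3 B=16] open={R11,R12,R8}
Step 22: commit R12 -> on_hand[A=12 B=18] avail[A=3 B=16] open={R11,R8}
Step 23: reserve R13 A 2 -> on_hand[A=12 B=18] avail[A=1 B=16] open={R11,R13,R8}
Open reservations: ['R11', 'R13', 'R8'] -> 3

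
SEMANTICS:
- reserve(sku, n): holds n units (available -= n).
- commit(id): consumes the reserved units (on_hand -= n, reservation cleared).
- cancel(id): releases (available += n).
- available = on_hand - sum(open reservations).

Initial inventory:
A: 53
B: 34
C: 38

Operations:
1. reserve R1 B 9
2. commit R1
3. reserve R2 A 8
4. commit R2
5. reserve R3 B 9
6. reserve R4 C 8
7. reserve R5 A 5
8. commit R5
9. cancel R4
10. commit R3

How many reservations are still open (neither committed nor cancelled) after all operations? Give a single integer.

Answer: 0

Derivation:
Step 1: reserve R1 B 9 -> on_hand[A=53 B=34 C=38] avail[A=53 B=25 C=38] open={R1}
Step 2: commit R1 -> on_hand[A=53 B=25 C=38] avail[A=53 B=25 C=38] open={}
Step 3: reserve R2 A 8 -> on_hand[A=53 B=25 C=38] avail[A=45 B=25 C=38] open={R2}
Step 4: commit R2 -> on_hand[A=45 B=25 C=38] avail[A=45 B=25 C=38] open={}
Step 5: reserve R3 B 9 -> on_hand[A=45 B=25 C=38] avail[A=45 B=16 C=38] open={R3}
Step 6: reserve R4 C 8 -> on_hand[A=45 B=25 C=38] avail[A=45 B=16 C=30] open={R3,R4}
Step 7: reserve R5 A 5 -> on_hand[A=45 B=25 C=38] avail[A=40 B=16 C=30] open={R3,R4,R5}
Step 8: commit R5 -> on_hand[A=40 B=25 C=38] avail[A=40 B=16 C=30] open={R3,R4}
Step 9: cancel R4 -> on_hand[A=40 B=25 C=38] avail[A=40 B=16 C=38] open={R3}
Step 10: commit R3 -> on_hand[A=40 B=16 C=38] avail[A=40 B=16 C=38] open={}
Open reservations: [] -> 0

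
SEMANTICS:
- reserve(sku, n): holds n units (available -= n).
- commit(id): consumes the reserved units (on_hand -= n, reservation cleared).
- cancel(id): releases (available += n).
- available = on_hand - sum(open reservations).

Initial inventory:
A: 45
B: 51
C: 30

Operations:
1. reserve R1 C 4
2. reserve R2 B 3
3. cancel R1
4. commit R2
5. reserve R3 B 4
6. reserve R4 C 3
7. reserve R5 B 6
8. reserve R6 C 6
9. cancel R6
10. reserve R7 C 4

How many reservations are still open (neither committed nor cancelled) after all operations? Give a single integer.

Answer: 4

Derivation:
Step 1: reserve R1 C 4 -> on_hand[A=45 B=51 C=30] avail[A=45 B=51 C=26] open={R1}
Step 2: reserve R2 B 3 -> on_hand[A=45 B=51 C=30] avail[A=45 B=48 C=26] open={R1,R2}
Step 3: cancel R1 -> on_hand[A=45 B=51 C=30] avail[A=45 B=48 C=30] open={R2}
Step 4: commit R2 -> on_hand[A=45 B=48 C=30] avail[A=45 B=48 C=30] open={}
Step 5: reserve R3 B 4 -> on_hand[A=45 B=48 C=30] avail[A=45 B=44 C=30] open={R3}
Step 6: reserve R4 C 3 -> on_hand[A=45 B=48 C=30] avail[A=45 B=44 C=27] open={R3,R4}
Step 7: reserve R5 B 6 -> on_hand[A=45 B=48 C=30] avail[A=45 B=38 C=27] open={R3,R4,R5}
Step 8: reserve R6 C 6 -> on_hand[A=45 B=48 C=30] avail[A=45 B=38 C=21] open={R3,R4,R5,R6}
Step 9: cancel R6 -> on_hand[A=45 B=48 C=30] avail[A=45 B=38 C=27] open={R3,R4,R5}
Step 10: reserve R7 C 4 -> on_hand[A=45 B=48 C=30] avail[A=45 B=38 C=23] open={R3,R4,R5,R7}
Open reservations: ['R3', 'R4', 'R5', 'R7'] -> 4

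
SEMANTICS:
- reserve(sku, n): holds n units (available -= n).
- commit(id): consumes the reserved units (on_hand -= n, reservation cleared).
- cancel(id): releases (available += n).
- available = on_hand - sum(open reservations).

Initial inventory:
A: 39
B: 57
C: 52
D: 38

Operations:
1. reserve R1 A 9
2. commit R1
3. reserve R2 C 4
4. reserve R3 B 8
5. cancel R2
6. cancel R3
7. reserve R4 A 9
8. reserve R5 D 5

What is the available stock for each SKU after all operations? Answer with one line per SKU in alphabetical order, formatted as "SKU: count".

Answer: A: 21
B: 57
C: 52
D: 33

Derivation:
Step 1: reserve R1 A 9 -> on_hand[A=39 B=57 C=52 D=38] avail[A=30 B=57 C=52 D=38] open={R1}
Step 2: commit R1 -> on_hand[A=30 B=57 C=52 D=38] avail[A=30 B=57 C=52 D=38] open={}
Step 3: reserve R2 C 4 -> on_hand[A=30 B=57 C=52 D=38] avail[A=30 B=57 C=48 D=38] open={R2}
Step 4: reserve R3 B 8 -> on_hand[A=30 B=57 C=52 D=38] avail[A=30 B=49 C=48 D=38] open={R2,R3}
Step 5: cancel R2 -> on_hand[A=30 B=57 C=52 D=38] avail[A=30 B=49 C=52 D=38] open={R3}
Step 6: cancel R3 -> on_hand[A=30 B=57 C=52 D=38] avail[A=30 B=57 C=52 D=38] open={}
Step 7: reserve R4 A 9 -> on_hand[A=30 B=57 C=52 D=38] avail[A=21 B=57 C=52 D=38] open={R4}
Step 8: reserve R5 D 5 -> on_hand[A=30 B=57 C=52 D=38] avail[A=21 B=57 C=52 D=33] open={R4,R5}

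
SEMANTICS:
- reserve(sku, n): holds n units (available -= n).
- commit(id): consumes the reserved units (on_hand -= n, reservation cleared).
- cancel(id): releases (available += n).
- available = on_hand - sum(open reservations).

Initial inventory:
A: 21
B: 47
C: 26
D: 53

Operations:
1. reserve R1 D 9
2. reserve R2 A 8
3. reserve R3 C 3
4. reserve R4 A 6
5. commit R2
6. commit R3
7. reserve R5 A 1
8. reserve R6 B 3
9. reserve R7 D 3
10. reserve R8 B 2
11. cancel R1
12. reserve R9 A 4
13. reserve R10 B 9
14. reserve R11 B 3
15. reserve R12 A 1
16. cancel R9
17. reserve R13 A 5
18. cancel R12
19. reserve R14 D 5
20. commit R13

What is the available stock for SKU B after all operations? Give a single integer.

Answer: 30

Derivation:
Step 1: reserve R1 D 9 -> on_hand[A=21 B=47 C=26 D=53] avail[A=21 B=47 C=26 D=44] open={R1}
Step 2: reserve R2 A 8 -> on_hand[A=21 B=47 C=26 D=53] avail[A=13 B=47 C=26 D=44] open={R1,R2}
Step 3: reserve R3 C 3 -> on_hand[A=21 B=47 C=26 D=53] avail[A=13 B=47 C=23 D=44] open={R1,R2,R3}
Step 4: reserve R4 A 6 -> on_hand[A=21 B=47 C=26 D=53] avail[A=7 B=47 C=23 D=44] open={R1,R2,R3,R4}
Step 5: commit R2 -> on_hand[A=13 B=47 C=26 D=53] avail[A=7 B=47 C=23 D=44] open={R1,R3,R4}
Step 6: commit R3 -> on_hand[A=13 B=47 C=23 D=53] avail[A=7 B=47 C=23 D=44] open={R1,R4}
Step 7: reserve R5 A 1 -> on_hand[A=13 B=47 C=23 D=53] avail[A=6 B=47 C=23 D=44] open={R1,R4,R5}
Step 8: reserve R6 B 3 -> on_hand[A=13 B=47 C=23 D=53] avail[A=6 B=44 C=23 D=44] open={R1,R4,R5,R6}
Step 9: reserve R7 D 3 -> on_hand[A=13 B=47 C=23 D=53] avail[A=6 B=44 C=23 D=41] open={R1,R4,R5,R6,R7}
Step 10: reserve R8 B 2 -> on_hand[A=13 B=47 C=23 D=53] avail[A=6 B=42 C=23 D=41] open={R1,R4,R5,R6,R7,R8}
Step 11: cancel R1 -> on_hand[A=13 B=47 C=23 D=53] avail[A=6 B=42 C=23 D=50] open={R4,R5,R6,R7,R8}
Step 12: reserve R9 A 4 -> on_hand[A=13 B=47 C=23 D=53] avail[A=2 B=42 C=23 D=50] open={R4,R5,R6,R7,R8,R9}
Step 13: reserve R10 B 9 -> on_hand[A=13 B=47 C=23 D=53] avail[A=2 B=33 C=23 D=50] open={R10,R4,R5,R6,R7,R8,R9}
Step 14: reserve R11 B 3 -> on_hand[A=13 B=47 C=23 D=53] avail[A=2 B=30 C=23 D=50] open={R10,R11,R4,R5,R6,R7,R8,R9}
Step 15: reserve R12 A 1 -> on_hand[A=13 B=47 C=23 D=53] avail[A=1 B=30 C=23 D=50] open={R10,R11,R12,R4,R5,R6,R7,R8,R9}
Step 16: cancel R9 -> on_hand[A=13 B=47 C=23 D=53] avail[A=5 B=30 C=23 D=50] open={R10,R11,R12,R4,R5,R6,R7,R8}
Step 17: reserve R13 A 5 -> on_hand[A=13 B=47 C=23 D=53] avail[A=0 B=30 C=23 D=50] open={R10,R11,R12,R13,R4,R5,R6,R7,R8}
Step 18: cancel R12 -> on_hand[A=13 B=47 C=23 D=53] avail[A=1 B=30 C=23 D=50] open={R10,R11,R13,R4,R5,R6,R7,R8}
Step 19: reserve R14 D 5 -> on_hand[A=13 B=47 C=23 D=53] avail[A=1 B=30 C=23 D=45] open={R10,R11,R13,R14,R4,R5,R6,R7,R8}
Step 20: commit R13 -> on_hand[A=8 B=47 C=23 D=53] avail[A=1 B=30 C=23 D=45] open={R10,R11,R14,R4,R5,R6,R7,R8}
Final available[B] = 30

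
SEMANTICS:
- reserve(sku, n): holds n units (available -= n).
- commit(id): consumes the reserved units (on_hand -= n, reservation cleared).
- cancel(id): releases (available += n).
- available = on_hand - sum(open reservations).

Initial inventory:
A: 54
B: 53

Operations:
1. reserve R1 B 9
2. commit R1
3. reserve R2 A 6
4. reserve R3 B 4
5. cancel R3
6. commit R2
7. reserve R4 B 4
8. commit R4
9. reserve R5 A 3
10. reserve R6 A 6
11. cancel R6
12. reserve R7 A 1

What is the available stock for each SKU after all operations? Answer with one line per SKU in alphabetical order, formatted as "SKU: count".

Step 1: reserve R1 B 9 -> on_hand[A=54 B=53] avail[A=54 B=44] open={R1}
Step 2: commit R1 -> on_hand[A=54 B=44] avail[A=54 B=44] open={}
Step 3: reserve R2 A 6 -> on_hand[A=54 B=44] avail[A=48 B=44] open={R2}
Step 4: reserve R3 B 4 -> on_hand[A=54 B=44] avail[A=48 B=40] open={R2,R3}
Step 5: cancel R3 -> on_hand[A=54 B=44] avail[A=48 B=44] open={R2}
Step 6: commit R2 -> on_hand[A=48 B=44] avail[A=48 B=44] open={}
Step 7: reserve R4 B 4 -> on_hand[A=48 B=44] avail[A=48 B=40] open={R4}
Step 8: commit R4 -> on_hand[A=48 B=40] avail[A=48 B=40] open={}
Step 9: reserve R5 A 3 -> on_hand[A=48 B=40] avail[A=45 B=40] open={R5}
Step 10: reserve R6 A 6 -> on_hand[A=48 B=40] avail[A=39 B=40] open={R5,R6}
Step 11: cancel R6 -> on_hand[A=48 B=40] avail[A=45 B=40] open={R5}
Step 12: reserve R7 A 1 -> on_hand[A=48 B=40] avail[A=44 B=40] open={R5,R7}

Answer: A: 44
B: 40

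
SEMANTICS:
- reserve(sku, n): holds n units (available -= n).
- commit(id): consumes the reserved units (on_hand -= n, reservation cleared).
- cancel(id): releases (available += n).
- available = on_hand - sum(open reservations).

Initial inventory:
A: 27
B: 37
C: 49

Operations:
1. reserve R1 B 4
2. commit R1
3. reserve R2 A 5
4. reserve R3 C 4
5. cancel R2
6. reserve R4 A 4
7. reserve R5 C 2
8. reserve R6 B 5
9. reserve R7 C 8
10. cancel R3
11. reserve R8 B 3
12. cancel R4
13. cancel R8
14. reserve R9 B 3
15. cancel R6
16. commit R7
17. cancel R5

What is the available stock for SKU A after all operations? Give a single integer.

Answer: 27

Derivation:
Step 1: reserve R1 B 4 -> on_hand[A=27 B=37 C=49] avail[A=27 B=33 C=49] open={R1}
Step 2: commit R1 -> on_hand[A=27 B=33 C=49] avail[A=27 B=33 C=49] open={}
Step 3: reserve R2 A 5 -> on_hand[A=27 B=33 C=49] avail[A=22 B=33 C=49] open={R2}
Step 4: reserve R3 C 4 -> on_hand[A=27 B=33 C=49] avail[A=22 B=33 C=45] open={R2,R3}
Step 5: cancel R2 -> on_hand[A=27 B=33 C=49] avail[A=27 B=33 C=45] open={R3}
Step 6: reserve R4 A 4 -> on_hand[A=27 B=33 C=49] avail[A=23 B=33 C=45] open={R3,R4}
Step 7: reserve R5 C 2 -> on_hand[A=27 B=33 C=49] avail[A=23 B=33 C=43] open={R3,R4,R5}
Step 8: reserve R6 B 5 -> on_hand[A=27 B=33 C=49] avail[A=23 B=28 C=43] open={R3,R4,R5,R6}
Step 9: reserve R7 C 8 -> on_hand[A=27 B=33 C=49] avail[A=23 B=28 C=35] open={R3,R4,R5,R6,R7}
Step 10: cancel R3 -> on_hand[A=27 B=33 C=49] avail[A=23 B=28 C=39] open={R4,R5,R6,R7}
Step 11: reserve R8 B 3 -> on_hand[A=27 B=33 C=49] avail[A=23 B=25 C=39] open={R4,R5,R6,R7,R8}
Step 12: cancel R4 -> on_hand[A=27 B=33 C=49] avail[A=27 B=25 C=39] open={R5,R6,R7,R8}
Step 13: cancel R8 -> on_hand[A=27 B=33 C=49] avail[A=27 B=28 C=39] open={R5,R6,R7}
Step 14: reserve R9 B 3 -> on_hand[A=27 B=33 C=49] avail[A=27 B=25 C=39] open={R5,R6,R7,R9}
Step 15: cancel R6 -> on_hand[A=27 B=33 C=49] avail[A=27 B=30 C=39] open={R5,R7,R9}
Step 16: commit R7 -> on_hand[A=27 B=33 C=41] avail[A=27 B=30 C=39] open={R5,R9}
Step 17: cancel R5 -> on_hand[A=27 B=33 C=41] avail[A=27 B=30 C=41] open={R9}
Final available[A] = 27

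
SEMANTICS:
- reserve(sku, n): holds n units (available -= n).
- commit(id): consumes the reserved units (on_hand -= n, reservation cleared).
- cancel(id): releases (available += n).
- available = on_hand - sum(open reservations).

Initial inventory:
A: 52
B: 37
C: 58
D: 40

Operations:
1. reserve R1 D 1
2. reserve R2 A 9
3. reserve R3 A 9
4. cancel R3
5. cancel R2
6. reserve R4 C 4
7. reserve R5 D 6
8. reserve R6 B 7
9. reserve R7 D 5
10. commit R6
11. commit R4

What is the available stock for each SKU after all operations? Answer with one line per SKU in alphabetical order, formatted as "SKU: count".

Answer: A: 52
B: 30
C: 54
D: 28

Derivation:
Step 1: reserve R1 D 1 -> on_hand[A=52 B=37 C=58 D=40] avail[A=52 B=37 C=58 D=39] open={R1}
Step 2: reserve R2 A 9 -> on_hand[A=52 B=37 C=58 D=40] avail[A=43 B=37 C=58 D=39] open={R1,R2}
Step 3: reserve R3 A 9 -> on_hand[A=52 B=37 C=58 D=40] avail[A=34 B=37 C=58 D=39] open={R1,R2,R3}
Step 4: cancel R3 -> on_hand[A=52 B=37 C=58 D=40] avail[A=43 B=37 C=58 D=39] open={R1,R2}
Step 5: cancel R2 -> on_hand[A=52 B=37 C=58 D=40] avail[A=52 B=37 C=58 D=39] open={R1}
Step 6: reserve R4 C 4 -> on_hand[A=52 B=37 C=58 D=40] avail[A=52 B=37 C=54 D=39] open={R1,R4}
Step 7: reserve R5 D 6 -> on_hand[A=52 B=37 C=58 D=40] avail[A=52 B=37 C=54 D=33] open={R1,R4,R5}
Step 8: reserve R6 B 7 -> on_hand[A=52 B=37 C=58 D=40] avail[A=52 B=30 C=54 D=33] open={R1,R4,R5,R6}
Step 9: reserve R7 D 5 -> on_hand[A=52 B=37 C=58 D=40] avail[A=52 B=30 C=54 D=28] open={R1,R4,R5,R6,R7}
Step 10: commit R6 -> on_hand[A=52 B=30 C=58 D=40] avail[A=52 B=30 C=54 D=28] open={R1,R4,R5,R7}
Step 11: commit R4 -> on_hand[A=52 B=30 C=54 D=40] avail[A=52 B=30 C=54 D=28] open={R1,R5,R7}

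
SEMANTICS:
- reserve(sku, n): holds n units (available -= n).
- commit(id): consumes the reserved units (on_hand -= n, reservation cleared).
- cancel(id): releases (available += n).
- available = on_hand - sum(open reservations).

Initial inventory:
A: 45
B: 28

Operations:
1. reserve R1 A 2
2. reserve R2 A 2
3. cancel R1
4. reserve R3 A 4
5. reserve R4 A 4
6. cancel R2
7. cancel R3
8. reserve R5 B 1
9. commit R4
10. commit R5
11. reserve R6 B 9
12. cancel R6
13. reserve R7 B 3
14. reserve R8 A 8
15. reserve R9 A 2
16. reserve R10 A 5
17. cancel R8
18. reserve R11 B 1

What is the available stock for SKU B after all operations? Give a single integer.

Answer: 23

Derivation:
Step 1: reserve R1 A 2 -> on_hand[A=45 B=28] avail[A=43 B=28] open={R1}
Step 2: reserve R2 A 2 -> on_hand[A=45 B=28] avail[A=41 B=28] open={R1,R2}
Step 3: cancel R1 -> on_hand[A=45 B=28] avail[A=43 B=28] open={R2}
Step 4: reserve R3 A 4 -> on_hand[A=45 B=28] avail[A=39 B=28] open={R2,R3}
Step 5: reserve R4 A 4 -> on_hand[A=45 B=28] avail[A=35 B=28] open={R2,R3,R4}
Step 6: cancel R2 -> on_hand[A=45 B=28] avail[A=37 B=28] open={R3,R4}
Step 7: cancel R3 -> on_hand[A=45 B=28] avail[A=41 B=28] open={R4}
Step 8: reserve R5 B 1 -> on_hand[A=45 B=28] avail[A=41 B=27] open={R4,R5}
Step 9: commit R4 -> on_hand[A=41 B=28] avail[A=41 B=27] open={R5}
Step 10: commit R5 -> on_hand[A=41 B=27] avail[A=41 B=27] open={}
Step 11: reserve R6 B 9 -> on_hand[A=41 B=27] avail[A=41 B=18] open={R6}
Step 12: cancel R6 -> on_hand[A=41 B=27] avail[A=41 B=27] open={}
Step 13: reserve R7 B 3 -> on_hand[A=41 B=27] avail[A=41 B=24] open={R7}
Step 14: reserve R8 A 8 -> on_hand[A=41 B=27] avail[A=33 B=24] open={R7,R8}
Step 15: reserve R9 A 2 -> on_hand[A=41 B=27] avail[A=31 B=24] open={R7,R8,R9}
Step 16: reserve R10 A 5 -> on_hand[A=41 B=27] avail[A=26 B=24] open={R10,R7,R8,R9}
Step 17: cancel R8 -> on_hand[A=41 B=27] avail[A=34 B=24] open={R10,R7,R9}
Step 18: reserve R11 B 1 -> on_hand[A=41 B=27] avail[A=34 B=23] open={R10,R11,R7,R9}
Final available[B] = 23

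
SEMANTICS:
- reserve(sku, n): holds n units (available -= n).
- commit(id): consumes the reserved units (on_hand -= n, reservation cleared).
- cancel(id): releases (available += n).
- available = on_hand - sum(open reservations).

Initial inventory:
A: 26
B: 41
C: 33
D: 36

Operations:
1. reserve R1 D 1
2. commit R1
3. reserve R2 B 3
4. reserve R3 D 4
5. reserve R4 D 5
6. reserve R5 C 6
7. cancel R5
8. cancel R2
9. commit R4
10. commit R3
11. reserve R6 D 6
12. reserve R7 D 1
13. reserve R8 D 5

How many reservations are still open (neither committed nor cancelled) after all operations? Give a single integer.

Step 1: reserve R1 D 1 -> on_hand[A=26 B=41 C=33 D=36] avail[A=26 B=41 C=33 D=35] open={R1}
Step 2: commit R1 -> on_hand[A=26 B=41 C=33 D=35] avail[A=26 B=41 C=33 D=35] open={}
Step 3: reserve R2 B 3 -> on_hand[A=26 B=41 C=33 D=35] avail[A=26 B=38 C=33 D=35] open={R2}
Step 4: reserve R3 D 4 -> on_hand[A=26 B=41 C=33 D=35] avail[A=26 B=38 C=33 D=31] open={R2,R3}
Step 5: reserve R4 D 5 -> on_hand[A=26 B=41 C=33 D=35] avail[A=26 B=38 C=33 D=26] open={R2,R3,R4}
Step 6: reserve R5 C 6 -> on_hand[A=26 B=41 C=33 D=35] avail[A=26 B=38 C=27 D=26] open={R2,R3,R4,R5}
Step 7: cancel R5 -> on_hand[A=26 B=41 C=33 D=35] avail[A=26 B=38 C=33 D=26] open={R2,R3,R4}
Step 8: cancel R2 -> on_hand[A=26 B=41 C=33 D=35] avail[A=26 B=41 C=33 D=26] open={R3,R4}
Step 9: commit R4 -> on_hand[A=26 B=41 C=33 D=30] avail[A=26 B=41 C=33 D=26] open={R3}
Step 10: commit R3 -> on_hand[A=26 B=41 C=33 D=26] avail[A=26 B=41 C=33 D=26] open={}
Step 11: reserve R6 D 6 -> on_hand[A=26 B=41 C=33 D=26] avail[A=26 B=41 C=33 D=20] open={R6}
Step 12: reserve R7 D 1 -> on_hand[A=26 B=41 C=33 D=26] avail[A=26 B=41 C=33 D=19] open={R6,R7}
Step 13: reserve R8 D 5 -> on_hand[A=26 B=41 C=33 D=26] avail[A=26 B=41 C=33 D=14] open={R6,R7,R8}
Open reservations: ['R6', 'R7', 'R8'] -> 3

Answer: 3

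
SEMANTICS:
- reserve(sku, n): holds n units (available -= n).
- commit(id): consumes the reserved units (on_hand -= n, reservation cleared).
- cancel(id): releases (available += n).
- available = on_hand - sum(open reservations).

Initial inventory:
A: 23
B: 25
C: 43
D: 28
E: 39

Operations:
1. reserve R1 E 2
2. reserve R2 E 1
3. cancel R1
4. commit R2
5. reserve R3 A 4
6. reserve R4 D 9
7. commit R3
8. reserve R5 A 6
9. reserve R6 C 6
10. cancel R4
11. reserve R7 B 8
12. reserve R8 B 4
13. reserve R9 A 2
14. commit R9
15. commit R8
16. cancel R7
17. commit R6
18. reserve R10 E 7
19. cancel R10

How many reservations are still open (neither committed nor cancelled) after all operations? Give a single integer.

Answer: 1

Derivation:
Step 1: reserve R1 E 2 -> on_hand[A=23 B=25 C=43 D=28 E=39] avail[A=23 B=25 C=43 D=28 E=37] open={R1}
Step 2: reserve R2 E 1 -> on_hand[A=23 B=25 C=43 D=28 E=39] avail[A=23 B=25 C=43 D=28 E=36] open={R1,R2}
Step 3: cancel R1 -> on_hand[A=23 B=25 C=43 D=28 E=39] avail[A=23 B=25 C=43 D=28 E=38] open={R2}
Step 4: commit R2 -> on_hand[A=23 B=25 C=43 D=28 E=38] avail[A=23 B=25 C=43 D=28 E=38] open={}
Step 5: reserve R3 A 4 -> on_hand[A=23 B=25 C=43 D=28 E=38] avail[A=19 B=25 C=43 D=28 E=38] open={R3}
Step 6: reserve R4 D 9 -> on_hand[A=23 B=25 C=43 D=28 E=38] avail[A=19 B=25 C=43 D=19 E=38] open={R3,R4}
Step 7: commit R3 -> on_hand[A=19 B=25 C=43 D=28 E=38] avail[A=19 B=25 C=43 D=19 E=38] open={R4}
Step 8: reserve R5 A 6 -> on_hand[A=19 B=25 C=43 D=28 E=38] avail[A=13 B=25 C=43 D=19 E=38] open={R4,R5}
Step 9: reserve R6 C 6 -> on_hand[A=19 B=25 C=43 D=28 E=38] avail[A=13 B=25 C=37 D=19 E=38] open={R4,R5,R6}
Step 10: cancel R4 -> on_hand[A=19 B=25 C=43 D=28 E=38] avail[A=13 B=25 C=37 D=28 E=38] open={R5,R6}
Step 11: reserve R7 B 8 -> on_hand[A=19 B=25 C=43 D=28 E=38] avail[A=13 B=17 C=37 D=28 E=38] open={R5,R6,R7}
Step 12: reserve R8 B 4 -> on_hand[A=19 B=25 C=43 D=28 E=38] avail[A=13 B=13 C=37 D=28 E=38] open={R5,R6,R7,R8}
Step 13: reserve R9 A 2 -> on_hand[A=19 B=25 C=43 D=28 E=38] avail[A=11 B=13 C=37 D=28 E=38] open={R5,R6,R7,R8,R9}
Step 14: commit R9 -> on_hand[A=17 B=25 C=43 D=28 E=38] avail[A=11 B=13 C=37 D=28 E=38] open={R5,R6,R7,R8}
Step 15: commit R8 -> on_hand[A=17 B=21 C=43 D=28 E=38] avail[A=11 B=13 C=37 D=28 E=38] open={R5,R6,R7}
Step 16: cancel R7 -> on_hand[A=17 B=21 C=43 D=28 E=38] avail[A=11 B=21 C=37 D=28 E=38] open={R5,R6}
Step 17: commit R6 -> on_hand[A=17 B=21 C=37 D=28 E=38] avail[A=11 B=21 C=37 D=28 E=38] open={R5}
Step 18: reserve R10 E 7 -> on_hand[A=17 B=21 C=37 D=28 E=38] avail[A=11 B=21 C=37 D=28 E=31] open={R10,R5}
Step 19: cancel R10 -> on_hand[A=17 B=21 C=37 D=28 E=38] avail[A=11 B=21 C=37 D=28 E=38] open={R5}
Open reservations: ['R5'] -> 1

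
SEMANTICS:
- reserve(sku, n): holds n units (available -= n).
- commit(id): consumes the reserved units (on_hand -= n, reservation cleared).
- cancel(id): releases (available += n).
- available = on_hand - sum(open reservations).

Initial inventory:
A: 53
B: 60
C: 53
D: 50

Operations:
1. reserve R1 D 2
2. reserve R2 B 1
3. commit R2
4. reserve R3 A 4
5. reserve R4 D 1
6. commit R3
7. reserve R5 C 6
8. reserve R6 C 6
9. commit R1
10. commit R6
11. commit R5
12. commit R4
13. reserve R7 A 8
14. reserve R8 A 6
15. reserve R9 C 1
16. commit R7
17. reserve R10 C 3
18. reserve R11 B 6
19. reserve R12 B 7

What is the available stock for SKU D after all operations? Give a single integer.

Answer: 47

Derivation:
Step 1: reserve R1 D 2 -> on_hand[A=53 B=60 C=53 D=50] avail[A=53 B=60 C=53 D=48] open={R1}
Step 2: reserve R2 B 1 -> on_hand[A=53 B=60 C=53 D=50] avail[A=53 B=59 C=53 D=48] open={R1,R2}
Step 3: commit R2 -> on_hand[A=53 B=59 C=53 D=50] avail[A=53 B=59 C=53 D=48] open={R1}
Step 4: reserve R3 A 4 -> on_hand[A=53 B=59 C=53 D=50] avail[A=49 B=59 C=53 D=48] open={R1,R3}
Step 5: reserve R4 D 1 -> on_hand[A=53 B=59 C=53 D=50] avail[A=49 B=59 C=53 D=47] open={R1,R3,R4}
Step 6: commit R3 -> on_hand[A=49 B=59 C=53 D=50] avail[A=49 B=59 C=53 D=47] open={R1,R4}
Step 7: reserve R5 C 6 -> on_hand[A=49 B=59 C=53 D=50] avail[A=49 B=59 C=47 D=47] open={R1,R4,R5}
Step 8: reserve R6 C 6 -> on_hand[A=49 B=59 C=53 D=50] avail[A=49 B=59 C=41 D=47] open={R1,R4,R5,R6}
Step 9: commit R1 -> on_hand[A=49 B=59 C=53 D=48] avail[A=49 B=59 C=41 D=47] open={R4,R5,R6}
Step 10: commit R6 -> on_hand[A=49 B=59 C=47 D=48] avail[A=49 B=59 C=41 D=47] open={R4,R5}
Step 11: commit R5 -> on_hand[A=49 B=59 C=41 D=48] avail[A=49 B=59 C=41 D=47] open={R4}
Step 12: commit R4 -> on_hand[A=49 B=59 C=41 D=47] avail[A=49 B=59 C=41 D=47] open={}
Step 13: reserve R7 A 8 -> on_hand[A=49 B=59 C=41 D=47] avail[A=41 B=59 C=41 D=47] open={R7}
Step 14: reserve R8 A 6 -> on_hand[A=49 B=59 C=41 D=47] avail[A=35 B=59 C=41 D=47] open={R7,R8}
Step 15: reserve R9 C 1 -> on_hand[A=49 B=59 C=41 D=47] avail[A=35 B=59 C=40 D=47] open={R7,R8,R9}
Step 16: commit R7 -> on_hand[A=41 B=59 C=41 D=47] avail[A=35 B=59 C=40 D=47] open={R8,R9}
Step 17: reserve R10 C 3 -> on_hand[A=41 B=59 C=41 D=47] avail[A=35 B=59 C=37 D=47] open={R10,R8,R9}
Step 18: reserve R11 B 6 -> on_hand[A=41 B=59 C=41 D=47] avail[A=35 B=53 C=37 D=47] open={R10,R11,R8,R9}
Step 19: reserve R12 B 7 -> on_hand[A=41 B=59 C=41 D=47] avail[A=35 B=46 C=37 D=47] open={R10,R11,R12,R8,R9}
Final available[D] = 47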